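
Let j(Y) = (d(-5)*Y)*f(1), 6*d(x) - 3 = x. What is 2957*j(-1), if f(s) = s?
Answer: 2957/3 ≈ 985.67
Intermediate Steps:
d(x) = ½ + x/6
j(Y) = -Y/3 (j(Y) = ((½ + (⅙)*(-5))*Y)*1 = ((½ - ⅚)*Y)*1 = -Y/3*1 = -Y/3)
2957*j(-1) = 2957*(-⅓*(-1)) = 2957*(⅓) = 2957/3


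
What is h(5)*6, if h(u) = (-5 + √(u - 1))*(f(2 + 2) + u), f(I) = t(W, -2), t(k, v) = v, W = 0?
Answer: -54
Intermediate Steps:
f(I) = -2
h(u) = (-5 + √(-1 + u))*(-2 + u) (h(u) = (-5 + √(u - 1))*(-2 + u) = (-5 + √(-1 + u))*(-2 + u))
h(5)*6 = (10 - 5*5 - 2*√(-1 + 5) + 5*√(-1 + 5))*6 = (10 - 25 - 2*√4 + 5*√4)*6 = (10 - 25 - 2*2 + 5*2)*6 = (10 - 25 - 4 + 10)*6 = -9*6 = -54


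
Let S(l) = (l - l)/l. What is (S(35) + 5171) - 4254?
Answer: 917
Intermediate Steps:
S(l) = 0 (S(l) = 0/l = 0)
(S(35) + 5171) - 4254 = (0 + 5171) - 4254 = 5171 - 4254 = 917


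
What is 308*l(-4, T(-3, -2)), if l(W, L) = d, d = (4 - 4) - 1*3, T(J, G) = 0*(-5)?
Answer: -924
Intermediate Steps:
T(J, G) = 0
d = -3 (d = 0 - 3 = -3)
l(W, L) = -3
308*l(-4, T(-3, -2)) = 308*(-3) = -924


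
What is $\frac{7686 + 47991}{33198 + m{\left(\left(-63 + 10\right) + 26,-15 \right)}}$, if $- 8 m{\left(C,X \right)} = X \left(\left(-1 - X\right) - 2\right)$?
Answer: $\frac{37118}{22147} \approx 1.676$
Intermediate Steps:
$m{\left(C,X \right)} = - \frac{X \left(-3 - X\right)}{8}$ ($m{\left(C,X \right)} = - \frac{X \left(\left(-1 - X\right) - 2\right)}{8} = - \frac{X \left(-3 - X\right)}{8}$)
$\frac{7686 + 47991}{33198 + m{\left(\left(-63 + 10\right) + 26,-15 \right)}} = \frac{7686 + 47991}{33198 + \frac{1}{8} \left(-15\right) \left(3 - 15\right)} = \frac{55677}{33198 + \frac{1}{8} \left(-15\right) \left(-12\right)} = \frac{55677}{33198 + \frac{45}{2}} = \frac{55677}{\frac{66441}{2}} = 55677 \cdot \frac{2}{66441} = \frac{37118}{22147}$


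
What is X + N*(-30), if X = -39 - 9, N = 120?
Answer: -3648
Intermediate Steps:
X = -48
X + N*(-30) = -48 + 120*(-30) = -48 - 3600 = -3648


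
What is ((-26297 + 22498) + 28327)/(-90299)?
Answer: -24528/90299 ≈ -0.27163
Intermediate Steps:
((-26297 + 22498) + 28327)/(-90299) = (-3799 + 28327)*(-1/90299) = 24528*(-1/90299) = -24528/90299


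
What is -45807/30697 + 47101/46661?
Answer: -691541030/1432352717 ≈ -0.48280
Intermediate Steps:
-45807/30697 + 47101/46661 = -691541030/1432352717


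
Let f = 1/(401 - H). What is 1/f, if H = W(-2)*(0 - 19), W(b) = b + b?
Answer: 325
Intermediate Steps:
W(b) = 2*b
H = 76 (H = (2*(-2))*(0 - 19) = -4*(-19) = 76)
f = 1/325 (f = 1/(401 - 1*76) = 1/(401 - 76) = 1/325 ≈ 0.0030769)
1/f = 1/(1/325) = 325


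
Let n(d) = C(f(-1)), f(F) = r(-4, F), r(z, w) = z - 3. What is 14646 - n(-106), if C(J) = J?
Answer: 14653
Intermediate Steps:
r(z, w) = -3 + z
f(F) = -7 (f(F) = -3 - 4 = -7)
n(d) = -7
14646 - n(-106) = 14646 - 1*(-7) = 14646 + 7 = 14653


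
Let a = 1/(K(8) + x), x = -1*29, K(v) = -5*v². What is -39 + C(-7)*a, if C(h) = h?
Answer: -13604/349 ≈ -38.980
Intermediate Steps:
x = -29
a = -1/349 (a = 1/(-5*8² - 29) = 1/(-5*64 - 29) = 1/(-320 - 29) = 1/(-349) = -1/349 ≈ -0.0028653)
-39 + C(-7)*a = -39 - 7*(-1/349) = -39 + 7/349 = -13604/349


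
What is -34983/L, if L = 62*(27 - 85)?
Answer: 34983/3596 ≈ 9.7283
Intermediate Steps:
L = -3596 (L = 62*(-58) = -3596)
-34983/L = -34983/(-3596) = -34983*(-1/3596) = 34983/3596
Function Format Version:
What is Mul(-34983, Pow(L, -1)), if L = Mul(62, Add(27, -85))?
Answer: Rational(34983, 3596) ≈ 9.7283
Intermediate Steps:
L = -3596 (L = Mul(62, -58) = -3596)
Mul(-34983, Pow(L, -1)) = Mul(-34983, Pow(-3596, -1)) = Mul(-34983, Rational(-1, 3596)) = Rational(34983, 3596)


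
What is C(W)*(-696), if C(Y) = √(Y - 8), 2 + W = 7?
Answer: -696*I*√3 ≈ -1205.5*I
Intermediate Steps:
W = 5 (W = -2 + 7 = 5)
C(Y) = √(-8 + Y)
C(W)*(-696) = √(-8 + 5)*(-696) = √(-3)*(-696) = (I*√3)*(-696) = -696*I*√3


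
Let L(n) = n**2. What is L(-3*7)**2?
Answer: 194481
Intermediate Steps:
L(-3*7)**2 = ((-3*7)**2)**2 = ((-21)**2)**2 = 441**2 = 194481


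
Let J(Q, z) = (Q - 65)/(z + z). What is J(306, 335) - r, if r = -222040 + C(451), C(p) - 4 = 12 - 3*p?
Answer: 149662831/670 ≈ 2.2338e+5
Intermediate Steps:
J(Q, z) = (-65 + Q)/(2*z) (J(Q, z) = (-65 + Q)/((2*z)) = (-65 + Q)*(1/(2*z)) = (-65 + Q)/(2*z))
C(p) = 16 - 3*p (C(p) = 4 + (12 - 3*p) = 16 - 3*p)
r = -223377 (r = -222040 + (16 - 3*451) = -222040 + (16 - 1353) = -222040 - 1337 = -223377)
J(306, 335) - r = (½)*(-65 + 306)/335 - 1*(-223377) = (½)*(1/335)*241 + 223377 = 241/670 + 223377 = 149662831/670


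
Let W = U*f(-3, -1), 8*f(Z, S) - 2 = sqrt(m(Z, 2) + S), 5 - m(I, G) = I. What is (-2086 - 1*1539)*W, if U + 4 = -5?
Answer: 32625/4 + 32625*sqrt(7)/8 ≈ 18946.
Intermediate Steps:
m(I, G) = 5 - I
U = -9 (U = -4 - 5 = -9)
f(Z, S) = 1/4 + sqrt(5 + S - Z)/8 (f(Z, S) = 1/4 + sqrt((5 - Z) + S)/8 = 1/4 + sqrt(5 + S - Z)/8)
W = -9/4 - 9*sqrt(7)/8 (W = -9*(1/4 + sqrt(5 - 1 - 1*(-3))/8) = -9*(1/4 + sqrt(5 - 1 + 3)/8) = -9*(1/4 + sqrt(7)/8) = -9/4 - 9*sqrt(7)/8 ≈ -5.2265)
(-2086 - 1*1539)*W = (-2086 - 1*1539)*(-9/4 - 9*sqrt(7)/8) = (-2086 - 1539)*(-9/4 - 9*sqrt(7)/8) = -3625*(-9/4 - 9*sqrt(7)/8) = 32625/4 + 32625*sqrt(7)/8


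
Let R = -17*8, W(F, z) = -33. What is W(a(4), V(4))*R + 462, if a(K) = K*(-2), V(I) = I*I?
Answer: 4950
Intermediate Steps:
V(I) = I²
a(K) = -2*K
R = -136
W(a(4), V(4))*R + 462 = -33*(-136) + 462 = 4488 + 462 = 4950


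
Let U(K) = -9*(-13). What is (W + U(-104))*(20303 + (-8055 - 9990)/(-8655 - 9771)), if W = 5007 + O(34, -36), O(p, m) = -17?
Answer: 636878858387/6142 ≈ 1.0369e+8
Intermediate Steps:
U(K) = 117
W = 4990 (W = 5007 - 17 = 4990)
(W + U(-104))*(20303 + (-8055 - 9990)/(-8655 - 9771)) = (4990 + 117)*(20303 + (-8055 - 9990)/(-8655 - 9771)) = 5107*(20303 - 18045/(-18426)) = 5107*(20303 - 18045*(-1/18426)) = 5107*(20303 + 6015/6142) = 5107*(124707041/6142) = 636878858387/6142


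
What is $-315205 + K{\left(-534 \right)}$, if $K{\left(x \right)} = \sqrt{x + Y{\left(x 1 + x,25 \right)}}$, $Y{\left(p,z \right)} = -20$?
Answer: $-315205 + i \sqrt{554} \approx -3.1521 \cdot 10^{5} + 23.537 i$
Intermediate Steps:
$K{\left(x \right)} = \sqrt{-20 + x}$ ($K{\left(x \right)} = \sqrt{x - 20} = \sqrt{-20 + x}$)
$-315205 + K{\left(-534 \right)} = -315205 + \sqrt{-20 - 534} = -315205 + \sqrt{-554} = -315205 + i \sqrt{554}$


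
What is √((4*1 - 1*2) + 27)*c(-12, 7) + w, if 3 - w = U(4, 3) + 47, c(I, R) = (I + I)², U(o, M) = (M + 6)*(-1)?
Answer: -35 + 576*√29 ≈ 3066.9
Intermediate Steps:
U(o, M) = -6 - M (U(o, M) = (6 + M)*(-1) = -6 - M)
c(I, R) = 4*I² (c(I, R) = (2*I)² = 4*I²)
w = -35 (w = 3 - ((-6 - 1*3) + 47) = 3 - ((-6 - 3) + 47) = 3 - (-9 + 47) = 3 - 1*38 = 3 - 38 = -35)
√((4*1 - 1*2) + 27)*c(-12, 7) + w = √((4*1 - 1*2) + 27)*(4*(-12)²) - 35 = √((4 - 2) + 27)*(4*144) - 35 = √(2 + 27)*576 - 35 = √29*576 - 35 = 576*√29 - 35 = -35 + 576*√29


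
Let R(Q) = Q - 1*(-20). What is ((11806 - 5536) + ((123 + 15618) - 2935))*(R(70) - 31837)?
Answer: -605605772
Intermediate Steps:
R(Q) = 20 + Q (R(Q) = Q + 20 = 20 + Q)
((11806 - 5536) + ((123 + 15618) - 2935))*(R(70) - 31837) = ((11806 - 5536) + ((123 + 15618) - 2935))*((20 + 70) - 31837) = (6270 + (15741 - 2935))*(90 - 31837) = (6270 + 12806)*(-31747) = 19076*(-31747) = -605605772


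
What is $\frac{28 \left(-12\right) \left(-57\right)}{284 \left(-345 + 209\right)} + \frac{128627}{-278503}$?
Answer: $- \frac{643873669}{672306242} \approx -0.95771$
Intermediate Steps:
$\frac{28 \left(-12\right) \left(-57\right)}{284 \left(-345 + 209\right)} + \frac{128627}{-278503} = \frac{\left(-336\right) \left(-57\right)}{284 \left(-136\right)} + 128627 \left(- \frac{1}{278503}\right) = \frac{19152}{-38624} - \frac{128627}{278503} = 19152 \left(- \frac{1}{38624}\right) - \frac{128627}{278503} = - \frac{1197}{2414} - \frac{128627}{278503} = - \frac{643873669}{672306242}$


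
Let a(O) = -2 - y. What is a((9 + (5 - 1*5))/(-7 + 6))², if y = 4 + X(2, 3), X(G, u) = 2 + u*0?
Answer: 64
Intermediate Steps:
X(G, u) = 2 (X(G, u) = 2 + 0 = 2)
y = 6 (y = 4 + 2 = 6)
a(O) = -8 (a(O) = -2 - 1*6 = -2 - 6 = -8)
a((9 + (5 - 1*5))/(-7 + 6))² = (-8)² = 64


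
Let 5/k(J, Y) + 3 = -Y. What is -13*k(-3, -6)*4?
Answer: -260/3 ≈ -86.667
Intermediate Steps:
k(J, Y) = 5/(-3 - Y)
-13*k(-3, -6)*4 = -(-65)/(3 - 6)*4 = -(-65)/(-3)*4 = -(-65)*(-1)/3*4 = -13*5/3*4 = -65/3*4 = -260/3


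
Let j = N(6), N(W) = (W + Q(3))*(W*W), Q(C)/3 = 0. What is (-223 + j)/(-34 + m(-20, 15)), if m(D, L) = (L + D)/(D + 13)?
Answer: 49/233 ≈ 0.21030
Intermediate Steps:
Q(C) = 0 (Q(C) = 3*0 = 0)
N(W) = W**3 (N(W) = (W + 0)*(W*W) = W*W**2 = W**3)
m(D, L) = (D + L)/(13 + D)
j = 216 (j = 6**3 = 216)
(-223 + j)/(-34 + m(-20, 15)) = (-223 + 216)/(-34 + (-20 + 15)/(13 - 20)) = -7/(-34 - 5/(-7)) = -7/(-34 - 1/7*(-5)) = -7/(-34 + 5/7) = -7/(-233/7) = -7*(-7/233) = 49/233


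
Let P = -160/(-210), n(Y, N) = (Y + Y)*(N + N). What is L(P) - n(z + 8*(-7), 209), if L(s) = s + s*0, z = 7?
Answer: 860260/21 ≈ 40965.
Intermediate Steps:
n(Y, N) = 4*N*Y (n(Y, N) = (2*Y)*(2*N) = 4*N*Y)
P = 16/21 (P = -160*(-1/210) = 16/21 ≈ 0.76190)
L(s) = s (L(s) = s + 0 = s)
L(P) - n(z + 8*(-7), 209) = 16/21 - 4*209*(7 + 8*(-7)) = 16/21 - 4*209*(7 - 56) = 16/21 - 4*209*(-49) = 16/21 - 1*(-40964) = 16/21 + 40964 = 860260/21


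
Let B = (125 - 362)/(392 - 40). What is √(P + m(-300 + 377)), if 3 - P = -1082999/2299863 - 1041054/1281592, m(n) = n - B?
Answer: √86153378413114504788724348206/32422346240856 ≈ 9.0530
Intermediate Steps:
B = -237/352 ≈ -0.67330
m(n) = 237/352 + n (m(n) = n - 1*(-237/352) = n + 237/352 = 237/352 + n)
P = 6312351247849/1473743010948 (P = 3 - (-1082999/2299863 - 1041054/1281592) = 3 - (-1082999*1/2299863 - 1041054*1/1281592) = 3 - (-1082999/2299863 - 520527/640796) = 3 - 1*(-1891122215005/1473743010948) = 3 + 1891122215005/1473743010948 = 6312351247849/1473743010948 ≈ 4.2832)
√(P + m(-300 + 377)) = √(6312351247849/1473743010948 + (237/352 + (-300 + 377))) = √(6312351247849/1473743010948 + (237/352 + 77)) = √(6312351247849/1473743010948 + 27341/352) = √(10628888825393029/129689384963424) = √86153378413114504788724348206/32422346240856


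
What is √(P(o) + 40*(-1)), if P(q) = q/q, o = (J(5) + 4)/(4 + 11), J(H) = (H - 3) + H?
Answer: I*√39 ≈ 6.245*I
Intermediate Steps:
J(H) = -3 + 2*H (J(H) = (-3 + H) + H = -3 + 2*H)
o = 11/15 (o = ((-3 + 2*5) + 4)/(4 + 11) = ((-3 + 10) + 4)/15 = (7 + 4)*(1/15) = 11*(1/15) = 11/15 ≈ 0.73333)
P(q) = 1
√(P(o) + 40*(-1)) = √(1 + 40*(-1)) = √(1 - 40) = √(-39) = I*√39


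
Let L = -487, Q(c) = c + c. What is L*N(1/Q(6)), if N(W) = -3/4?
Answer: 1461/4 ≈ 365.25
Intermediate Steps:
Q(c) = 2*c
N(W) = -¾ (N(W) = -3*¼ = -¾)
L*N(1/Q(6)) = -487*(-¾) = 1461/4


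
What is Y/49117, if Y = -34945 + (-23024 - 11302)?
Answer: -69271/49117 ≈ -1.4103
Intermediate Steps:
Y = -69271 (Y = -34945 - 34326 = -69271)
Y/49117 = -69271/49117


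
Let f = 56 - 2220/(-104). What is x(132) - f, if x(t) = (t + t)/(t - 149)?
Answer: -41051/442 ≈ -92.876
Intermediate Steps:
f = 2011/26 (f = 56 - 2220*(-1)/104 = 56 - 37*(-15/26) = 56 + 555/26 = 2011/26 ≈ 77.346)
x(t) = 2*t/(-149 + t) (x(t) = (2*t)/(-149 + t) = 2*t/(-149 + t))
x(132) - f = 2*132/(-149 + 132) - 1*2011/26 = 2*132/(-17) - 2011/26 = 2*132*(-1/17) - 2011/26 = -264/17 - 2011/26 = -41051/442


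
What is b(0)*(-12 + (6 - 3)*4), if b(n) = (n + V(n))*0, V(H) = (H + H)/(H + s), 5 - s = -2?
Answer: 0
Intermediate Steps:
s = 7 (s = 5 - 1*(-2) = 5 + 2 = 7)
V(H) = 2*H/(7 + H) (V(H) = (H + H)/(H + 7) = (2*H)/(7 + H) = 2*H/(7 + H))
b(n) = 0 (b(n) = (n + 2*n/(7 + n))*0 = 0)
b(0)*(-12 + (6 - 3)*4) = 0*(-12 + (6 - 3)*4) = 0*(-12 + 3*4) = 0*(-12 + 12) = 0*0 = 0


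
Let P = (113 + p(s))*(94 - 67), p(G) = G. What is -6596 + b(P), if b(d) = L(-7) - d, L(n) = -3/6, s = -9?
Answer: -18809/2 ≈ -9404.5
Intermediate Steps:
L(n) = -½ (L(n) = (⅙)*(-3) = -½)
P = 2808 (P = (113 - 9)*(94 - 67) = 104*27 = 2808)
b(d) = -½ - d
-6596 + b(P) = -6596 + (-½ - 1*2808) = -6596 + (-½ - 2808) = -6596 - 5617/2 = -18809/2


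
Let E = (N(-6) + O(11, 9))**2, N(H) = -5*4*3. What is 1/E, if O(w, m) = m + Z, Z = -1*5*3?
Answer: 1/4356 ≈ 0.00022957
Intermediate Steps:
Z = -15 (Z = -5*3 = -15)
N(H) = -60 (N(H) = -20*3 = -60)
O(w, m) = -15 + m (O(w, m) = m - 15 = -15 + m)
E = 4356 (E = (-60 + (-15 + 9))**2 = (-60 - 6)**2 = (-66)**2 = 4356)
1/E = 1/4356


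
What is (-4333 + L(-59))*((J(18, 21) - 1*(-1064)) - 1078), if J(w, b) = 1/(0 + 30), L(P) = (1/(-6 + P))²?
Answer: 1278433526/21125 ≈ 60518.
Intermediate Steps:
L(P) = (-6 + P)⁻²
J(w, b) = 1/30
(-4333 + L(-59))*((J(18, 21) - 1*(-1064)) - 1078) = (-4333 + (-6 - 59)⁻²)*((1/30 - 1*(-1064)) - 1078) = (-4333 + (-65)⁻²)*((1/30 + 1064) - 1078) = (-4333 + 1/4225)*(31921/30 - 1078) = -18306924/4225*(-419/30) = 1278433526/21125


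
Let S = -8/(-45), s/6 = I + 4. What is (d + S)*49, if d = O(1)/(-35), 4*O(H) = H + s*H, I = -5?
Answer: 1883/180 ≈ 10.461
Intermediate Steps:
s = -6 (s = 6*(-5 + 4) = 6*(-1) = -6)
S = 8/45 (S = -8*(-1/45) = 8/45 ≈ 0.17778)
O(H) = -5*H/4 (O(H) = (H - 6*H)/4 = (-5*H)/4 = -5*H/4)
d = 1/28 (d = -5/4*1/(-35) = -5/4*(-1/35) = 1/28 ≈ 0.035714)
(d + S)*49 = (1/28 + 8/45)*49 = (269/1260)*49 = 1883/180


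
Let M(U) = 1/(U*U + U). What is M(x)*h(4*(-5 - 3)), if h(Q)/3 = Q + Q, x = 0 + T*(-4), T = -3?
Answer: -16/13 ≈ -1.2308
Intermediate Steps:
x = 12 (x = 0 - 3*(-4) = 0 + 12 = 12)
h(Q) = 6*Q (h(Q) = 3*(Q + Q) = 3*(2*Q) = 6*Q)
M(U) = 1/(U + U²) (M(U) = 1/(U² + U) = 1/(U + U²))
M(x)*h(4*(-5 - 3)) = (1/(12*(1 + 12)))*(6*(4*(-5 - 3))) = ((1/12)/13)*(6*(4*(-8))) = ((1/12)*(1/13))*(6*(-32)) = (1/156)*(-192) = -16/13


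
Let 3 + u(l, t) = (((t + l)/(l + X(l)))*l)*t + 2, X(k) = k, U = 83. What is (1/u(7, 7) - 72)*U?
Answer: -286765/48 ≈ -5974.3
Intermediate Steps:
u(l, t) = -1 + t*(l/2 + t/2) (u(l, t) = -3 + ((((t + l)/(l + l))*l)*t + 2) = -3 + ((((l + t)/((2*l)))*l)*t + 2) = -3 + ((((l + t)*(1/(2*l)))*l)*t + 2) = -3 + ((((l + t)/(2*l))*l)*t + 2) = -3 + ((l/2 + t/2)*t + 2) = -3 + (t*(l/2 + t/2) + 2) = -3 + (2 + t*(l/2 + t/2)) = -1 + t*(l/2 + t/2))
(1/u(7, 7) - 72)*U = (1/(-1 + (½)*7² + (½)*7*7) - 72)*83 = (1/(-1 + (½)*49 + 49/2) - 72)*83 = (1/(-1 + 49/2 + 49/2) - 72)*83 = (1/48 - 72)*83 = -3455/48*83 = -286765/48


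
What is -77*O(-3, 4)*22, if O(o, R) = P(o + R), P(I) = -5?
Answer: 8470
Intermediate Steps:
O(o, R) = -5
-77*O(-3, 4)*22 = -77*(-5)*22 = 385*22 = 8470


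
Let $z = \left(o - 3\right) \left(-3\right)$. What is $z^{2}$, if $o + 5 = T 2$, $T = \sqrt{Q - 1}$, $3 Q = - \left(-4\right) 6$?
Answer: $828 - 288 \sqrt{7} \approx 66.024$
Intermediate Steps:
$Q = 8$ ($Q = \frac{\left(-1\right) \left(\left(-4\right) 6\right)}{3} = \frac{\left(-1\right) \left(-24\right)}{3} = \frac{1}{3} \cdot 24 = 8$)
$T = \sqrt{7}$ ($T = \sqrt{8 - 1} = \sqrt{7} \approx 2.6458$)
$o = -5 + 2 \sqrt{7}$ ($o = -5 + \sqrt{7} \cdot 2 = -5 + 2 \sqrt{7} \approx 0.2915$)
$z = 24 - 6 \sqrt{7}$ ($z = \left(\left(-5 + 2 \sqrt{7}\right) - 3\right) \left(-3\right) = \left(-8 + 2 \sqrt{7}\right) \left(-3\right) = 24 - 6 \sqrt{7} \approx 8.1255$)
$z^{2} = \left(24 - 6 \sqrt{7}\right)^{2}$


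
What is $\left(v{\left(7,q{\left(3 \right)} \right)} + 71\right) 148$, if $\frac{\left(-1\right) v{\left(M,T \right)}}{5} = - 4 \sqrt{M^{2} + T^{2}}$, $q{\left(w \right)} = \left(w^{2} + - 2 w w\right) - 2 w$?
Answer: $10508 + 2960 \sqrt{274} \approx 59505.0$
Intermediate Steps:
$q{\left(w \right)} = - w^{2} - 2 w$ ($q{\left(w \right)} = \left(w^{2} - 2 w^{2}\right) - 2 w = - w^{2} - 2 w$)
$v{\left(M,T \right)} = 20 \sqrt{M^{2} + T^{2}}$ ($v{\left(M,T \right)} = - 5 \left(- 4 \sqrt{M^{2} + T^{2}}\right) = 20 \sqrt{M^{2} + T^{2}}$)
$\left(v{\left(7,q{\left(3 \right)} \right)} + 71\right) 148 = \left(20 \sqrt{7^{2} + \left(\left(-1\right) 3 \left(2 + 3\right)\right)^{2}} + 71\right) 148 = \left(20 \sqrt{49 + \left(\left(-1\right) 3 \cdot 5\right)^{2}} + 71\right) 148 = \left(20 \sqrt{49 + \left(-15\right)^{2}} + 71\right) 148 = \left(20 \sqrt{49 + 225} + 71\right) 148 = \left(20 \sqrt{274} + 71\right) 148 = \left(71 + 20 \sqrt{274}\right) 148 = 10508 + 2960 \sqrt{274}$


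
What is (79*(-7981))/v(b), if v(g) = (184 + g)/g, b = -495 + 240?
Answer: -160777245/71 ≈ -2.2645e+6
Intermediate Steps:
b = -255
v(g) = (184 + g)/g
(79*(-7981))/v(b) = (79*(-7981))/(((184 - 255)/(-255))) = -630499/((-1/255*(-71))) = -630499/71/255 = -630499*255/71 = -160777245/71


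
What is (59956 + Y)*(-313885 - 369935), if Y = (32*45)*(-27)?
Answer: -14412190320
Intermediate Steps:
Y = -38880 (Y = 1440*(-27) = -38880)
(59956 + Y)*(-313885 - 369935) = (59956 - 38880)*(-313885 - 369935) = 21076*(-683820) = -14412190320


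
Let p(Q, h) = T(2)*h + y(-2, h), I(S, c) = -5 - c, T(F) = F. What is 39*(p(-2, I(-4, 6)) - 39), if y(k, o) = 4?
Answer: -2223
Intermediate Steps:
p(Q, h) = 4 + 2*h (p(Q, h) = 2*h + 4 = 4 + 2*h)
39*(p(-2, I(-4, 6)) - 39) = 39*((4 + 2*(-5 - 1*6)) - 39) = 39*((4 + 2*(-5 - 6)) - 39) = 39*((4 + 2*(-11)) - 39) = 39*((4 - 22) - 39) = 39*(-18 - 39) = 39*(-57) = -2223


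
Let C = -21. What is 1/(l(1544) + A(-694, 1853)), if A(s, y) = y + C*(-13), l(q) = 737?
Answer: 1/2863 ≈ 0.00034928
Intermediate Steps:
A(s, y) = 273 + y (A(s, y) = y - 21*(-13) = y + 273 = 273 + y)
1/(l(1544) + A(-694, 1853)) = 1/(737 + (273 + 1853)) = 1/(737 + 2126) = 1/2863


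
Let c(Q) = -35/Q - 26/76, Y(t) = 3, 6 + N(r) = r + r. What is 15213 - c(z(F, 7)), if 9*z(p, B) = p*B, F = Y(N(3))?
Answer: 578677/38 ≈ 15228.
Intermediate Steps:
N(r) = -6 + 2*r (N(r) = -6 + (r + r) = -6 + 2*r)
F = 3
z(p, B) = B*p/9 (z(p, B) = (p*B)/9 = (B*p)/9 = B*p/9)
c(Q) = -13/38 - 35/Q (c(Q) = -35/Q - 26*1/76 = -35/Q - 13/38 = -13/38 - 35/Q)
15213 - c(z(F, 7)) = 15213 - (-13/38 - 35/((⅑)*7*3)) = 15213 - (-13/38 - 35/7/3) = 15213 - (-13/38 - 35*3/7) = 15213 - (-13/38 - 15) = 15213 - 1*(-583/38) = 15213 + 583/38 = 578677/38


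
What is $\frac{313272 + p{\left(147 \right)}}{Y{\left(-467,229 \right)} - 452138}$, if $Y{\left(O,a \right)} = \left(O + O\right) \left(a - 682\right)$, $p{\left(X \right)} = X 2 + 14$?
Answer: $- \frac{78395}{7259} \approx -10.8$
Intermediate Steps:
$p{\left(X \right)} = 14 + 2 X$ ($p{\left(X \right)} = 2 X + 14 = 14 + 2 X$)
$Y{\left(O,a \right)} = 2 O \left(-682 + a\right)$
$\frac{313272 + p{\left(147 \right)}}{Y{\left(-467,229 \right)} - 452138} = \frac{313272 + \left(14 + 2 \cdot 147\right)}{2 \left(-467\right) \left(-682 + 229\right) - 452138} = \frac{313272 + \left(14 + 294\right)}{2 \left(-467\right) \left(-453\right) - 452138} = \frac{313272 + 308}{423102 - 452138} = \frac{313580}{-29036} = 313580 \left(- \frac{1}{29036}\right) = - \frac{78395}{7259}$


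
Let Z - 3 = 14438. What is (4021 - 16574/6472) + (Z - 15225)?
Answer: 10466645/3236 ≈ 3234.4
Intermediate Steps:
Z = 14441 (Z = 3 + 14438 = 14441)
(4021 - 16574/6472) + (Z - 15225) = (4021 - 16574/6472) + (14441 - 15225) = (4021 - 16574*1/6472) - 784 = (4021 - 8287/3236) - 784 = 13003669/3236 - 784 = 10466645/3236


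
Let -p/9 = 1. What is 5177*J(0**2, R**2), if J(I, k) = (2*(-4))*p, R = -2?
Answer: 372744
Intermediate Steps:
p = -9 (p = -9*1 = -9)
J(I, k) = 72 (J(I, k) = (2*(-4))*(-9) = -8*(-9) = 72)
5177*J(0**2, R**2) = 5177*72 = 372744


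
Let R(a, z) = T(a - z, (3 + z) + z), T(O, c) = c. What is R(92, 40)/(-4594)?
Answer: -83/4594 ≈ -0.018067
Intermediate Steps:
R(a, z) = 3 + 2*z (R(a, z) = (3 + z) + z = 3 + 2*z)
R(92, 40)/(-4594) = (3 + 2*40)/(-4594) = (3 + 80)*(-1/4594) = 83*(-1/4594) = -83/4594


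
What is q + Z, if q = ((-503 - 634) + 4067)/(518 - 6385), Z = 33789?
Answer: 198237133/5867 ≈ 33789.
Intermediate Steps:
q = -2930/5867 (q = (-1137 + 4067)/(-5867) = 2930*(-1/5867) = -2930/5867 ≈ -0.49940)
q + Z = -2930/5867 + 33789 = 198237133/5867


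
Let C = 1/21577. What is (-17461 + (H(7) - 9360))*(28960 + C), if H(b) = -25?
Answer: -16775257899166/21577 ≈ -7.7746e+8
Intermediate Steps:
C = 1/21577 ≈ 4.6346e-5
(-17461 + (H(7) - 9360))*(28960 + C) = (-17461 + (-25 - 9360))*(28960 + 1/21577) = (-17461 - 9385)*(624869921/21577) = -26846*624869921/21577 = -16775257899166/21577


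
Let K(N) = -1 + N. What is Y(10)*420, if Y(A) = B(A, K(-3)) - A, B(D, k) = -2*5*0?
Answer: -4200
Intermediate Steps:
B(D, k) = 0 (B(D, k) = -10*0 = 0)
Y(A) = -A (Y(A) = 0 - A = -A)
Y(10)*420 = -1*10*420 = -10*420 = -4200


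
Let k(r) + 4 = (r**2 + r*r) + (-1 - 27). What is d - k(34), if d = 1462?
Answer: -818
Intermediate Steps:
k(r) = -32 + 2*r**2 (k(r) = -4 + ((r**2 + r*r) + (-1 - 27)) = -4 + ((r**2 + r**2) - 28) = -4 + (2*r**2 - 28) = -4 + (-28 + 2*r**2) = -32 + 2*r**2)
d - k(34) = 1462 - (-32 + 2*34**2) = 1462 - (-32 + 2*1156) = 1462 - (-32 + 2312) = 1462 - 1*2280 = 1462 - 2280 = -818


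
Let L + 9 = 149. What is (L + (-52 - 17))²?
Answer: 5041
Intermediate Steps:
L = 140 (L = -9 + 149 = 140)
(L + (-52 - 17))² = (140 + (-52 - 17))² = (140 - 69)² = 71² = 5041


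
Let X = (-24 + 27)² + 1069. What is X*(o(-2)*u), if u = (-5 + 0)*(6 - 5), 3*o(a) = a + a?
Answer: 21560/3 ≈ 7186.7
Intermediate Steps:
o(a) = 2*a/3 (o(a) = (a + a)/3 = (2*a)/3 = 2*a/3)
u = -5 (u = -5*1 = -5)
X = 1078 (X = 3² + 1069 = 9 + 1069 = 1078)
X*(o(-2)*u) = 1078*(((⅔)*(-2))*(-5)) = 1078*(-4/3*(-5)) = 1078*(20/3) = 21560/3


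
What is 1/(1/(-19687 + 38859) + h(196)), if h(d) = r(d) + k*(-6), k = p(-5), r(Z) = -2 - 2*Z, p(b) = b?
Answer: -19172/6978607 ≈ -0.0027473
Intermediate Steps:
k = -5
h(d) = 28 - 2*d (h(d) = (-2 - 2*d) - 5*(-6) = (-2 - 2*d) + 30 = 28 - 2*d)
1/(1/(-19687 + 38859) + h(196)) = 1/(1/(-19687 + 38859) + (28 - 2*196)) = 1/(1/19172 + (28 - 392)) = 1/(1/19172 - 364) = 1/(-6978607/19172) = -19172/6978607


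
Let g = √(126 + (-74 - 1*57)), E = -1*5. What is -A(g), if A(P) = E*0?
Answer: 0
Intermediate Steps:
E = -5
g = I*√5 (g = √(126 + (-74 - 57)) = √(126 - 131) = √(-5) = I*√5 ≈ 2.2361*I)
A(P) = 0 (A(P) = -5*0 = 0)
-A(g) = -1*0 = 0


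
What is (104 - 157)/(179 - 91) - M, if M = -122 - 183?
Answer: 26787/88 ≈ 304.40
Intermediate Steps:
M = -305
(104 - 157)/(179 - 91) - M = (104 - 157)/(179 - 91) - 1*(-305) = -53/88 + 305 = 26787/88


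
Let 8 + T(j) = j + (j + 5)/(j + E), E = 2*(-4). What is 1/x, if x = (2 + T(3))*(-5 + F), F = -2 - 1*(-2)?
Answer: 1/23 ≈ 0.043478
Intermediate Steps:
F = 0 (F = -2 + 2 = 0)
E = -8
T(j) = -8 + j + (5 + j)/(-8 + j) (T(j) = -8 + (j + (j + 5)/(j - 8)) = -8 + (j + (5 + j)/(-8 + j)) = -8 + j + (5 + j)/(-8 + j))
x = 23 (x = (2 + (69 + 3² - 15*3)/(-8 + 3))*(-5 + 0) = (2 + (69 + 9 - 45)/(-5))*(-5) = (2 - ⅕*33)*(-5) = (2 - 33/5)*(-5) = -23/5*(-5) = 23)
1/x = 1/23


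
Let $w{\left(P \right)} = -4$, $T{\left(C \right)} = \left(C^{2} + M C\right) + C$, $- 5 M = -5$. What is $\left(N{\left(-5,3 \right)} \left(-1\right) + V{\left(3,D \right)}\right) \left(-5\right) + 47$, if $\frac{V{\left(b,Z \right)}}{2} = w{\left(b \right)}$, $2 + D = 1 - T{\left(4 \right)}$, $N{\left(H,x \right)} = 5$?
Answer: $112$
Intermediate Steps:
$M = 1$ ($M = \left(- \frac{1}{5}\right) \left(-5\right) = 1$)
$T{\left(C \right)} = C^{2} + 2 C$ ($T{\left(C \right)} = \left(C^{2} + 1 C\right) + C = \left(C^{2} + C\right) + C = \left(C + C^{2}\right) + C = C^{2} + 2 C$)
$D = -25$ ($D = -2 + \left(1 - 4 \left(2 + 4\right)\right) = -2 + \left(1 - 4 \cdot 6\right) = -2 + \left(1 - 24\right) = -2 - 23 = -25$)
$V{\left(b,Z \right)} = -8$ ($V{\left(b,Z \right)} = 2 \left(-4\right) = -8$)
$\left(N{\left(-5,3 \right)} \left(-1\right) + V{\left(3,D \right)}\right) \left(-5\right) + 47 = \left(5 \left(-1\right) - 8\right) \left(-5\right) + 47 = \left(-5 - 8\right) \left(-5\right) + 47 = \left(-13\right) \left(-5\right) + 47 = 65 + 47 = 112$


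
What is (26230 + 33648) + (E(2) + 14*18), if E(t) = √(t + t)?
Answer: 60132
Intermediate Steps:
E(t) = √2*√t (E(t) = √(2*t) = √2*√t)
(26230 + 33648) + (E(2) + 14*18) = (26230 + 33648) + (√2*√2 + 14*18) = 59878 + (2 + 252) = 59878 + 254 = 60132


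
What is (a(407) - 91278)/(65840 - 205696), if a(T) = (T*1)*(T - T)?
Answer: 45639/69928 ≈ 0.65266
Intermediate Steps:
a(T) = 0 (a(T) = T*0 = 0)
(a(407) - 91278)/(65840 - 205696) = (0 - 91278)/(65840 - 205696) = -91278/(-139856) = -91278*(-1/139856) = 45639/69928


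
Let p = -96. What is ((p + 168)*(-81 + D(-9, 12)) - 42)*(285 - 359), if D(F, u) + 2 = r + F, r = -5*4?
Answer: 599844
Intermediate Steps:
r = -20
D(F, u) = -22 + F (D(F, u) = -2 + (-20 + F) = -22 + F)
((p + 168)*(-81 + D(-9, 12)) - 42)*(285 - 359) = ((-96 + 168)*(-81 + (-22 - 9)) - 42)*(285 - 359) = (72*(-81 - 31) - 42)*(-74) = (72*(-112) - 42)*(-74) = (-8064 - 42)*(-74) = -8106*(-74) = 599844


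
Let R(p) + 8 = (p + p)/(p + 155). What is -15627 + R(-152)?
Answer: -47209/3 ≈ -15736.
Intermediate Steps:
R(p) = -8 + 2*p/(155 + p) (R(p) = -8 + (p + p)/(p + 155) = -8 + (2*p)/(155 + p) = -8 + 2*p/(155 + p))
-15627 + R(-152) = -15627 + 2*(-620 - 3*(-152))/(155 - 152) = -15627 + 2*(-620 + 456)/3 = -15627 + 2*(1/3)*(-164) = -15627 - 328/3 = -47209/3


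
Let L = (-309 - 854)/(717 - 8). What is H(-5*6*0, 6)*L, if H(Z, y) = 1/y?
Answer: -1163/4254 ≈ -0.27339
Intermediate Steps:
L = -1163/709 ≈ -1.6403
H(-5*6*0, 6)*L = -1163/709/6 = (1/6)*(-1163/709) = -1163/4254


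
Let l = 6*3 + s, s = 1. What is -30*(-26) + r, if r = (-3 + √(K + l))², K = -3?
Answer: 781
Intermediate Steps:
l = 19 (l = 6*3 + 1 = 18 + 1 = 19)
r = 1 (r = (-3 + √(-3 + 19))² = (-3 + √16)² = (-3 + 4)² = 1² = 1)
-30*(-26) + r = -30*(-26) + 1 = 780 + 1 = 781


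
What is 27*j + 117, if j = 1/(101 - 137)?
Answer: 465/4 ≈ 116.25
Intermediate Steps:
j = -1/36 (j = 1/(-36) = -1/36 ≈ -0.027778)
27*j + 117 = 27*(-1/36) + 117 = -¾ + 117 = 465/4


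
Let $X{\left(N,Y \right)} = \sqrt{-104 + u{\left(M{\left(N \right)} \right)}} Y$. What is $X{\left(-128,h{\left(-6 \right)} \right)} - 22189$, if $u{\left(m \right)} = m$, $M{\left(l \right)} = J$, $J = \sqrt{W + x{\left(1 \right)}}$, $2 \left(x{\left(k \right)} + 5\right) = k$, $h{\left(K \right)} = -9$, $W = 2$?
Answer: $-22189 - \frac{9 \sqrt{-416 + 2 i \sqrt{10}}}{2} \approx -22190.0 - 91.785 i$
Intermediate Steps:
$x{\left(k \right)} = -5 + \frac{k}{2}$
$J = \frac{i \sqrt{10}}{2}$ ($J = \sqrt{2 + \left(-5 + \frac{1}{2} \cdot 1\right)} = \sqrt{2 + \left(-5 + \frac{1}{2}\right)} = \sqrt{2 - \frac{9}{2}} = \sqrt{- \frac{5}{2}} = \frac{i \sqrt{10}}{2} \approx 1.5811 i$)
$M{\left(l \right)} = \frac{i \sqrt{10}}{2}$
$X{\left(N,Y \right)} = Y \sqrt{-104 + \frac{i \sqrt{10}}{2}}$ ($X{\left(N,Y \right)} = \sqrt{-104 + \frac{i \sqrt{10}}{2}} Y = Y \sqrt{-104 + \frac{i \sqrt{10}}{2}}$)
$X{\left(-128,h{\left(-6 \right)} \right)} - 22189 = \frac{1}{2} \left(-9\right) \sqrt{-416 + 2 i \sqrt{10}} - 22189 = - \frac{9 \sqrt{-416 + 2 i \sqrt{10}}}{2} - 22189 = -22189 - \frac{9 \sqrt{-416 + 2 i \sqrt{10}}}{2}$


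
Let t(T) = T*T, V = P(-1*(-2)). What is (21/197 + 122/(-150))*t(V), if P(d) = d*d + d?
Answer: -125304/4925 ≈ -25.442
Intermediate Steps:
P(d) = d + d² (P(d) = d² + d = d + d²)
V = 6 (V = (-1*(-2))*(1 - 1*(-2)) = 2*(1 + 2) = 2*3 = 6)
t(T) = T²
(21/197 + 122/(-150))*t(V) = (21/197 + 122/(-150))*6² = (21*(1/197) + 122*(-1/150))*36 = (21/197 - 61/75)*36 = -10442/14775*36 = -125304/4925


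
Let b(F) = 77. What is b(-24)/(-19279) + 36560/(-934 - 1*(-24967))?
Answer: 702989699/463332207 ≈ 1.5172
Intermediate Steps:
b(-24)/(-19279) + 36560/(-934 - 1*(-24967)) = 77/(-19279) + 36560/(-934 - 1*(-24967)) = 77*(-1/19279) + 36560/(-934 + 24967) = -77/19279 + 36560/24033 = 702989699/463332207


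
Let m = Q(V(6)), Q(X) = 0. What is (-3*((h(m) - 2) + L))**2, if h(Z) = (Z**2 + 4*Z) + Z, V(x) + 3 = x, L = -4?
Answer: 324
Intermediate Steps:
V(x) = -3 + x
m = 0
h(Z) = Z**2 + 5*Z
(-3*((h(m) - 2) + L))**2 = (-3*((0*(5 + 0) - 2) - 4))**2 = (-3*((0*5 - 2) - 4))**2 = (-3*((0 - 2) - 4))**2 = (-3*(-2 - 4))**2 = (-3*(-6))**2 = 18**2 = 324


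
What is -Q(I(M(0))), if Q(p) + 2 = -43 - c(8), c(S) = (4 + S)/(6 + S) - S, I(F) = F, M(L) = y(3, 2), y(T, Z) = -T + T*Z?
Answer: 265/7 ≈ 37.857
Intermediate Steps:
M(L) = 3 (M(L) = 3*(-1 + 2) = 3*1 = 3)
c(S) = -S + (4 + S)/(6 + S) (c(S) = (4 + S)/(6 + S) - S = -S + (4 + S)/(6 + S))
Q(p) = -265/7 (Q(p) = -2 + (-43 - (4 - 1*8**2 - 5*8)/(6 + 8)) = -2 + (-43 - (4 - 1*64 - 40)/14) = -2 + (-43 - (4 - 64 - 40)/14) = -2 + (-43 - (-100)/14) = -2 + (-43 - 1*(-50/7)) = -2 + (-43 + 50/7) = -2 - 251/7 = -265/7)
-Q(I(M(0))) = -1*(-265/7) = 265/7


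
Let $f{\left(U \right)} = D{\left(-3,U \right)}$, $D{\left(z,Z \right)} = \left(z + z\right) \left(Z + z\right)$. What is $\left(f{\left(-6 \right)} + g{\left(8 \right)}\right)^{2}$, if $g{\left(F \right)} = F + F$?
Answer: $4900$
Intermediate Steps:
$D{\left(z,Z \right)} = 2 z \left(Z + z\right)$
$g{\left(F \right)} = 2 F$
$f{\left(U \right)} = 18 - 6 U$ ($f{\left(U \right)} = 2 \left(-3\right) \left(U - 3\right) = 2 \left(-3\right) \left(-3 + U\right) = 18 - 6 U$)
$\left(f{\left(-6 \right)} + g{\left(8 \right)}\right)^{2} = \left(\left(18 - -36\right) + 2 \cdot 8\right)^{2} = \left(\left(18 + 36\right) + 16\right)^{2} = \left(54 + 16\right)^{2} = 70^{2} = 4900$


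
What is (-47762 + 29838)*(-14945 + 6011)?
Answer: 160133016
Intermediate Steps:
(-47762 + 29838)*(-14945 + 6011) = -17924*(-8934) = 160133016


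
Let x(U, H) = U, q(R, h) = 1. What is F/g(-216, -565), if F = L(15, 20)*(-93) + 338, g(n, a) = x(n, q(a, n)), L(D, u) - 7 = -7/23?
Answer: 1637/1242 ≈ 1.3180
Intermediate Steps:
L(D, u) = 154/23 (L(D, u) = 7 - 7/23 = 154/23)
g(n, a) = n
F = -6548/23 (F = (154/23)*(-93) + 338 = -14322/23 + 338 = -6548/23 ≈ -284.70)
F/g(-216, -565) = -6548/23/(-216) = -6548/23*(-1/216) = 1637/1242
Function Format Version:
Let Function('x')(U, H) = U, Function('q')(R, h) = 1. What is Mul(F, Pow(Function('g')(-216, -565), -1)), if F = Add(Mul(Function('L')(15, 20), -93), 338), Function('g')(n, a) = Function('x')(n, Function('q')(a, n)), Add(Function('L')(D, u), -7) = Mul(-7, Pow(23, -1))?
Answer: Rational(1637, 1242) ≈ 1.3180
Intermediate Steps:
Function('L')(D, u) = Rational(154, 23) (Function('L')(D, u) = Add(7, Mul(-7, Pow(23, -1))) = Add(7, Mul(-7, Rational(1, 23))) = Add(7, Rational(-7, 23)) = Rational(154, 23))
Function('g')(n, a) = n
F = Rational(-6548, 23) (F = Add(Mul(Rational(154, 23), -93), 338) = Add(Rational(-14322, 23), 338) = Rational(-6548, 23) ≈ -284.70)
Mul(F, Pow(Function('g')(-216, -565), -1)) = Mul(Rational(-6548, 23), Pow(-216, -1)) = Mul(Rational(-6548, 23), Rational(-1, 216)) = Rational(1637, 1242)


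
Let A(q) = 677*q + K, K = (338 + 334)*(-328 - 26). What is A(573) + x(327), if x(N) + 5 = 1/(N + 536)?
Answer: 129474165/863 ≈ 1.5003e+5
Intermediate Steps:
K = -237888 (K = 672*(-354) = -237888)
x(N) = -5 + 1/(536 + N) (x(N) = -5 + 1/(N + 536) = -5 + 1/(536 + N))
A(q) = -237888 + 677*q (A(q) = 677*q - 237888 = -237888 + 677*q)
A(573) + x(327) = (-237888 + 677*573) + (-2679 - 5*327)/(536 + 327) = (-237888 + 387921) + (-2679 - 1635)/863 = 150033 + (1/863)*(-4314) = 150033 - 4314/863 = 129474165/863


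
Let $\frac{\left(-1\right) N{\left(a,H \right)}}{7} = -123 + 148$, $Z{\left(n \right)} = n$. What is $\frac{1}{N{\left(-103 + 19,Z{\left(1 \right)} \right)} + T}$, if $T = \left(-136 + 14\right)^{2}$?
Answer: $\frac{1}{14709} \approx 6.7986 \cdot 10^{-5}$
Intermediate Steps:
$T = 14884$ ($T = \left(-122\right)^{2} = 14884$)
$N{\left(a,H \right)} = -175$ ($N{\left(a,H \right)} = - 7 \left(-123 + 148\right) = \left(-7\right) 25 = -175$)
$\frac{1}{N{\left(-103 + 19,Z{\left(1 \right)} \right)} + T} = \frac{1}{-175 + 14884} = \frac{1}{14709}$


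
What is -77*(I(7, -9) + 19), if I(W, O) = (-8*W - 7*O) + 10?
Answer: -2772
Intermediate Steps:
I(W, O) = 10 - 8*W - 7*O
-77*(I(7, -9) + 19) = -77*((10 - 8*7 - 7*(-9)) + 19) = -77*((10 - 56 + 63) + 19) = -77*(17 + 19) = -77*36 = -2772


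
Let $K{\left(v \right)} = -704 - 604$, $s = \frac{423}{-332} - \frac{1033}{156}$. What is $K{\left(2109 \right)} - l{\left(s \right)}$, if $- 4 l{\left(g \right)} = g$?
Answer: $- \frac{16961543}{12948} \approx -1310.0$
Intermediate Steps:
$s = - \frac{25559}{3237}$ ($s = 423 \left(- \frac{1}{332}\right) - \frac{1033}{156} = - \frac{423}{332} - \frac{1033}{156} = - \frac{25559}{3237} \approx -7.8959$)
$K{\left(v \right)} = -1308$
$l{\left(g \right)} = - \frac{g}{4}$
$K{\left(2109 \right)} - l{\left(s \right)} = -1308 - \left(- \frac{1}{4}\right) \left(- \frac{25559}{3237}\right) = -1308 - \frac{25559}{12948} = - \frac{16961543}{12948}$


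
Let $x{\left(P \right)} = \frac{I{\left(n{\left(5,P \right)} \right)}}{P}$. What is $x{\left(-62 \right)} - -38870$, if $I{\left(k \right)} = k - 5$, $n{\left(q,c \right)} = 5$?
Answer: $38870$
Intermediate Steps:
$I{\left(k \right)} = -5 + k$
$x{\left(P \right)} = 0$ ($x{\left(P \right)} = \frac{-5 + 5}{P} = \frac{0}{P} = 0$)
$x{\left(-62 \right)} - -38870 = 0 - -38870 = 0 + 38870 = 38870$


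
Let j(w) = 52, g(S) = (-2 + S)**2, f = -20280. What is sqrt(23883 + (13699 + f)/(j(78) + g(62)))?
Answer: sqrt(79626505255)/1826 ≈ 154.54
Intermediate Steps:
sqrt(23883 + (13699 + f)/(j(78) + g(62))) = sqrt(23883 + (13699 - 20280)/(52 + (-2 + 62)**2)) = sqrt(23883 - 6581/(52 + 60**2)) = sqrt(23883 - 6581/(52 + 3600)) = sqrt(23883 - 6581/3652) = sqrt(87214135/3652) = sqrt(79626505255)/1826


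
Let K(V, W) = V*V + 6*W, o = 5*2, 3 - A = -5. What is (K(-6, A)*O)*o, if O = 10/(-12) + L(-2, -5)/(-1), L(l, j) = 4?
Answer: -4060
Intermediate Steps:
A = 8 (A = 3 - 1*(-5) = 3 + 5 = 8)
O = -29/6 (O = 10/(-12) + 4/(-1) = 10*(-1/12) + 4*(-1) = -⅚ - 4 = -29/6 ≈ -4.8333)
o = 10
K(V, W) = V² + 6*W
(K(-6, A)*O)*o = (((-6)² + 6*8)*(-29/6))*10 = ((36 + 48)*(-29/6))*10 = (84*(-29/6))*10 = -406*10 = -4060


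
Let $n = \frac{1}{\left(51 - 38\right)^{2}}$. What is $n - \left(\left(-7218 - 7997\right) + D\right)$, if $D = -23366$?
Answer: $\frac{6520190}{169} \approx 38581.0$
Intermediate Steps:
$n = \frac{1}{169}$ ($n = \frac{1}{13^{2}} = \frac{1}{169} \approx 0.0059172$)
$n - \left(\left(-7218 - 7997\right) + D\right) = \frac{1}{169} - \left(\left(-7218 - 7997\right) - 23366\right) = \frac{1}{169} - \left(-15215 - 23366\right) = \frac{1}{169} - -38581 = \frac{1}{169} + 38581 = \frac{6520190}{169}$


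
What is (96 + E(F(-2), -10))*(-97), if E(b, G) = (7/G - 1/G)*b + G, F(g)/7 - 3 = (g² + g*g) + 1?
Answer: -17266/5 ≈ -3453.2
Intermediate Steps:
F(g) = 28 + 14*g² (F(g) = 21 + 7*((g² + g*g) + 1) = 21 + 7*((g² + g²) + 1) = 21 + 7*(2*g² + 1) = 21 + 7*(1 + 2*g²) = 21 + (7 + 14*g²) = 28 + 14*g²)
E(b, G) = G + 6*b/G (E(b, G) = (6/G)*b + G = 6*b/G + G = G + 6*b/G)
(96 + E(F(-2), -10))*(-97) = (96 + (-10 + 6*(28 + 14*(-2)²)/(-10)))*(-97) = (96 + (-10 + 6*(28 + 14*4)*(-⅒)))*(-97) = (96 + (-10 + 6*(28 + 56)*(-⅒)))*(-97) = (96 + (-10 + 6*84*(-⅒)))*(-97) = (96 + (-10 - 252/5))*(-97) = (96 - 302/5)*(-97) = (178/5)*(-97) = -17266/5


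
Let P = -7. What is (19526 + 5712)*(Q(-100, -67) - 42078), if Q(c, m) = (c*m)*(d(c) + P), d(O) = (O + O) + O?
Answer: -52974006764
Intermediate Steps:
d(O) = 3*O (d(O) = 2*O + O = 3*O)
Q(c, m) = c*m*(-7 + 3*c) (Q(c, m) = (c*m)*(3*c - 7) = (c*m)*(-7 + 3*c) = c*m*(-7 + 3*c))
(19526 + 5712)*(Q(-100, -67) - 42078) = (19526 + 5712)*(-100*(-67)*(-7 + 3*(-100)) - 42078) = 25238*(-100*(-67)*(-7 - 300) - 42078) = 25238*(-100*(-67)*(-307) - 42078) = 25238*(-2056900 - 42078) = 25238*(-2098978) = -52974006764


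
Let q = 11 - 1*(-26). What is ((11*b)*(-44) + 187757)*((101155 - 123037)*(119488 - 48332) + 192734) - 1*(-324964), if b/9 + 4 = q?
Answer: -68515097012758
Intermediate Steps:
q = 37 (q = 11 + 26 = 37)
b = 297 (b = -36 + 9*37 = -36 + 333 = 297)
((11*b)*(-44) + 187757)*((101155 - 123037)*(119488 - 48332) + 192734) - 1*(-324964) = ((11*297)*(-44) + 187757)*((101155 - 123037)*(119488 - 48332) + 192734) - 1*(-324964) = (3267*(-44) + 187757)*(-21882*71156 + 192734) + 324964 = (-143748 + 187757)*(-1557035592 + 192734) + 324964 = 44009*(-1556842858) + 324964 = -68515097337722 + 324964 = -68515097012758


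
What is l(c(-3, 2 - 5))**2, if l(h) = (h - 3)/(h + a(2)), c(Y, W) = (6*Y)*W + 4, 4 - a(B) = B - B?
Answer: 3025/3844 ≈ 0.78694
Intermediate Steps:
a(B) = 4 (a(B) = 4 - (B - B) = 4 - 1*0 = 4 + 0 = 4)
c(Y, W) = 4 + 6*W*Y (c(Y, W) = 6*W*Y + 4 = 4 + 6*W*Y)
l(h) = (-3 + h)/(4 + h) (l(h) = (h - 3)/(h + 4) = (-3 + h)/(4 + h))
l(c(-3, 2 - 5))**2 = ((-3 + (4 + 6*(2 - 5)*(-3)))/(4 + (4 + 6*(2 - 5)*(-3))))**2 = ((-3 + (4 + 6*(-3)*(-3)))/(4 + (4 + 6*(-3)*(-3))))**2 = ((-3 + (4 + 54))/(4 + (4 + 54)))**2 = ((-3 + 58)/(4 + 58))**2 = (55/62)**2 = 3025/3844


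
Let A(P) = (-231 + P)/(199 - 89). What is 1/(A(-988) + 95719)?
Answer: 110/10527871 ≈ 1.0448e-5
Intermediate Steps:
A(P) = -21/10 + P/110 (A(P) = (-231 + P)/110 = (-231 + P)*(1/110) = -21/10 + P/110)
1/(A(-988) + 95719) = 1/((-21/10 + (1/110)*(-988)) + 95719) = 1/((-21/10 - 494/55) + 95719) = 1/(-1219/110 + 95719) = 1/(10527871/110) = 110/10527871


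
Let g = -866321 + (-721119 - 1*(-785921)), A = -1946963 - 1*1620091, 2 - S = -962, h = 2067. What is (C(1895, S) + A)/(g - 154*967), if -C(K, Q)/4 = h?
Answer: 3575322/950437 ≈ 3.7618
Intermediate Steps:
S = 964 (S = 2 - 1*(-962) = 2 + 962 = 964)
A = -3567054 (A = -1946963 - 1620091 = -3567054)
C(K, Q) = -8268 (C(K, Q) = -4*2067 = -8268)
g = -801519 (g = -866321 + (-721119 + 785921) = -866321 + 64802 = -801519)
(C(1895, S) + A)/(g - 154*967) = (-8268 - 3567054)/(-801519 - 154*967) = -3575322/(-801519 - 148918) = -3575322/(-950437) = -3575322*(-1/950437) = 3575322/950437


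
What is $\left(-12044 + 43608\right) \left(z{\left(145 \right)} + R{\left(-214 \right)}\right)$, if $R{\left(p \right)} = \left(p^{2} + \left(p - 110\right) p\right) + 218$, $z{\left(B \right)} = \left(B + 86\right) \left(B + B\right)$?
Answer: $5755379760$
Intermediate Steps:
$z{\left(B \right)} = 2 B \left(86 + B\right)$ ($z{\left(B \right)} = \left(86 + B\right) 2 B = 2 B \left(86 + B\right)$)
$R{\left(p \right)} = 218 + p^{2} + p \left(-110 + p\right)$ ($R{\left(p \right)} = \left(p^{2} + \left(-110 + p\right) p\right) + 218 = \left(p^{2} + p \left(-110 + p\right)\right) + 218 = 218 + p^{2} + p \left(-110 + p\right)$)
$\left(-12044 + 43608\right) \left(z{\left(145 \right)} + R{\left(-214 \right)}\right) = \left(-12044 + 43608\right) \left(2 \cdot 145 \left(86 + 145\right) + \left(218 - -23540 + 2 \left(-214\right)^{2}\right)\right) = 31564 \left(2 \cdot 145 \cdot 231 + \left(218 + 23540 + 2 \cdot 45796\right)\right) = 31564 \left(66990 + \left(218 + 23540 + 91592\right)\right) = 31564 \left(66990 + 115350\right) = 31564 \cdot 182340 = 5755379760$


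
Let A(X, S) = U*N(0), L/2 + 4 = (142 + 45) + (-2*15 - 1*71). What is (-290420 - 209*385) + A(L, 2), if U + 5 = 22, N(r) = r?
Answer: -370885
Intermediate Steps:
U = 17 (U = -5 + 22 = 17)
L = 164 (L = -8 + 2*((142 + 45) + (-2*15 - 1*71)) = -8 + 2*(187 + (-30 - 71)) = -8 + 2*(187 - 101) = -8 + 2*86 = -8 + 172 = 164)
A(X, S) = 0 (A(X, S) = 17*0 = 0)
(-290420 - 209*385) + A(L, 2) = (-290420 - 209*385) + 0 = (-290420 - 80465) + 0 = -370885 + 0 = -370885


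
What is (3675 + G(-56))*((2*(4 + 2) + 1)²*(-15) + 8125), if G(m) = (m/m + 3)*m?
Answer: 19291090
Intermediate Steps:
G(m) = 4*m (G(m) = (1 + 3)*m = 4*m)
(3675 + G(-56))*((2*(4 + 2) + 1)²*(-15) + 8125) = (3675 + 4*(-56))*((2*(4 + 2) + 1)²*(-15) + 8125) = (3675 - 224)*((2*6 + 1)²*(-15) + 8125) = 3451*((12 + 1)²*(-15) + 8125) = 3451*(13²*(-15) + 8125) = 3451*(169*(-15) + 8125) = 3451*(-2535 + 8125) = 3451*5590 = 19291090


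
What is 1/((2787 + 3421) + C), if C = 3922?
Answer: 1/10130 ≈ 9.8717e-5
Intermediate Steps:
1/((2787 + 3421) + C) = 1/((2787 + 3421) + 3922) = 1/(6208 + 3922) = 1/10130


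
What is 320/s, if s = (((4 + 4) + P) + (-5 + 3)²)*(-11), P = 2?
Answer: -160/77 ≈ -2.0779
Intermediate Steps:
s = -154 (s = (((4 + 4) + 2) + (-5 + 3)²)*(-11) = ((8 + 2) + (-2)²)*(-11) = (10 + 4)*(-11) = 14*(-11) = -154)
320/s = 320/(-154) = 320*(-1/154) = -160/77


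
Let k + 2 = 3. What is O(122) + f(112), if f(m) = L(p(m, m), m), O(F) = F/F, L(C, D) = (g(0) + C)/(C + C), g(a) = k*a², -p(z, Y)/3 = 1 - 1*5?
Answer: 3/2 ≈ 1.5000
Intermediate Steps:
p(z, Y) = 12 (p(z, Y) = -3*(1 - 1*5) = -3*(1 - 5) = -3*(-4) = 12)
k = 1 (k = -2 + 3 = 1)
g(a) = a² (g(a) = 1*a² = a²)
L(C, D) = ½ (L(C, D) = (0² + C)/(C + C) = (0 + C)/((2*C)) = C*(1/(2*C)) = ½)
O(F) = 1
f(m) = ½
O(122) + f(112) = 1 + ½ = 3/2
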